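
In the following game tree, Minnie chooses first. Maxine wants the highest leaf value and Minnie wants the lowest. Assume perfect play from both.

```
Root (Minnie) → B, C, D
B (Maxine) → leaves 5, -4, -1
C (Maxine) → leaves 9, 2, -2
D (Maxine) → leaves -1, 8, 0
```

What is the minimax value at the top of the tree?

5

B (Maxine): max(5, -4, -1) = 5
C (Maxine): max(9, 2, -2) = 9
D (Maxine): max(-1, 8, 0) = 8
Root (Minnie): min(5, 9, 8) = 5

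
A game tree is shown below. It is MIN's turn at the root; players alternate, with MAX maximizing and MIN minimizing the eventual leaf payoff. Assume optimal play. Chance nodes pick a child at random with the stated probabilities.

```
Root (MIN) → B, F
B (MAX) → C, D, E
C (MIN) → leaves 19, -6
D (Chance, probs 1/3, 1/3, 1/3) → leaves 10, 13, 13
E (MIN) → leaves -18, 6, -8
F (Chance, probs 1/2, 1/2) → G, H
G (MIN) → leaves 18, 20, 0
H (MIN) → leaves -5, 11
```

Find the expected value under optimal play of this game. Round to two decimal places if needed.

C (MIN): min(19, -6) = -6
D (Chance): 1/3·10 + 1/3·13 + 1/3·13 = 12
E (MIN): min(-18, 6, -8) = -18
B (MAX): max(-6, 12, -18) = 12
G (MIN): min(18, 20, 0) = 0
H (MIN): min(-5, 11) = -5
F (Chance): 1/2·0 + 1/2·-5 = -2.5
Root (MIN): min(12, -2.5) = -2.5

-2.5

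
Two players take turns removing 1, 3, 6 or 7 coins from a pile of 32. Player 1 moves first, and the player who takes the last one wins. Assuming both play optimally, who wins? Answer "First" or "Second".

Compute winning (W) and losing (L) positions by backward induction:
i:   0  1  2  3  4  5  6  7  8  9 10 11 12 13 14 15 16 17 18 19 20 21 22 23 24 25 26 27 28 29 30 31 32
     L  W  L  W  L  W  W  W  W  W  W  W  L  W  L  W  L  W  W  W  W  W  W  W  L  W  L  W  L  W  W  W  W
Position 32 is W, so the first player wins.

First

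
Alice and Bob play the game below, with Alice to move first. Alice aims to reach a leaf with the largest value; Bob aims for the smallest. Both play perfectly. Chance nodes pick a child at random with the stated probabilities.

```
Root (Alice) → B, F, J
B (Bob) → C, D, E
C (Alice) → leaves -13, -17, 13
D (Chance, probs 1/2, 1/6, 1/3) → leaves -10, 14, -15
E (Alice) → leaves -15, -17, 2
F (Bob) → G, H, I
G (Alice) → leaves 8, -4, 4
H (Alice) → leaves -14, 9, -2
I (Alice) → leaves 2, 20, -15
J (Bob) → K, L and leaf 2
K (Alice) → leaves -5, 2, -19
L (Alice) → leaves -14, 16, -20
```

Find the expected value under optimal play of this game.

C (Alice): max(-13, -17, 13) = 13
D (Chance): 1/2·-10 + 1/6·14 + 1/3·-15 = -7.67
E (Alice): max(-15, -17, 2) = 2
B (Bob): min(13, -7.67, 2) = -7.67
G (Alice): max(8, -4, 4) = 8
H (Alice): max(-14, 9, -2) = 9
I (Alice): max(2, 20, -15) = 20
F (Bob): min(8, 9, 20) = 8
K (Alice): max(-5, 2, -19) = 2
L (Alice): max(-14, 16, -20) = 16
J (Bob): min(2, 16, 2) = 2
Root (Alice): max(-7.67, 8, 2) = 8

8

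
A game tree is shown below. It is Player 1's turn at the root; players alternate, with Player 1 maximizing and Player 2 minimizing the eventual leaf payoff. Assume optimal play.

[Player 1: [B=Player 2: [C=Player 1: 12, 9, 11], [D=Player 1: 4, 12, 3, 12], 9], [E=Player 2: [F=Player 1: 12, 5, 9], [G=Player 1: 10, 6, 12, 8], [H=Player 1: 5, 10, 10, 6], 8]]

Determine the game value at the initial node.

C (Player 1): max(12, 9, 11) = 12
D (Player 1): max(4, 12, 3, 12) = 12
B (Player 2): min(12, 12, 9) = 9
F (Player 1): max(12, 5, 9) = 12
G (Player 1): max(10, 6, 12, 8) = 12
H (Player 1): max(5, 10, 10, 6) = 10
E (Player 2): min(12, 12, 10, 8) = 8
Root (Player 1): max(9, 8) = 9

9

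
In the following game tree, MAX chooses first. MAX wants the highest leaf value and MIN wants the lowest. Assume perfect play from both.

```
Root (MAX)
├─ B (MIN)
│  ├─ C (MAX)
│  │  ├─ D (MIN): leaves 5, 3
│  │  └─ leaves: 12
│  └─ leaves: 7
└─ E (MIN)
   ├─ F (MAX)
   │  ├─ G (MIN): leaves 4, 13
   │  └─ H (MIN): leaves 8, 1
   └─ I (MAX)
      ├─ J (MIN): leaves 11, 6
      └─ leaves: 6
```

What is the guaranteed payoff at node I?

6

J: min(11, 6) = 6
I: max(6, 6) = 6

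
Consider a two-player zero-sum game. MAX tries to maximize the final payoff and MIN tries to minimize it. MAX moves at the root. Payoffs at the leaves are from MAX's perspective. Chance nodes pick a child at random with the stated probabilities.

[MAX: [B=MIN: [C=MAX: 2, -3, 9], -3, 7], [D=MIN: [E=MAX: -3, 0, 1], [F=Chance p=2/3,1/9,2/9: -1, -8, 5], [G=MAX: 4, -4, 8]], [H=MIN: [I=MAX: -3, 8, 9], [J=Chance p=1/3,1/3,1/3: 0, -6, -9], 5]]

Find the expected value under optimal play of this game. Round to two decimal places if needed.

-0.44

C (MAX): max(2, -3, 9) = 9
B (MIN): min(9, -3, 7) = -3
E (MAX): max(-3, 0, 1) = 1
F (Chance): 2/3·-1 + 1/9·-8 + 2/9·5 = -0.44
G (MAX): max(4, -4, 8) = 8
D (MIN): min(1, -0.44, 8) = -0.44
I (MAX): max(-3, 8, 9) = 9
J (Chance): 1/3·0 + 1/3·-6 + 1/3·-9 = -5
H (MIN): min(9, -5, 5) = -5
Root (MAX): max(-3, -0.44, -5) = -0.44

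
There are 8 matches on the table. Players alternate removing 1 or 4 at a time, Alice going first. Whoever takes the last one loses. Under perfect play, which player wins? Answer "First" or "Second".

Second

Positions where the player to move wins (W) vs loses (L):
i:   0  1  2  3  4  5  6  7  8
     W  L  W  L  W  W  L  W  L
Position 8 is L, so the second player wins.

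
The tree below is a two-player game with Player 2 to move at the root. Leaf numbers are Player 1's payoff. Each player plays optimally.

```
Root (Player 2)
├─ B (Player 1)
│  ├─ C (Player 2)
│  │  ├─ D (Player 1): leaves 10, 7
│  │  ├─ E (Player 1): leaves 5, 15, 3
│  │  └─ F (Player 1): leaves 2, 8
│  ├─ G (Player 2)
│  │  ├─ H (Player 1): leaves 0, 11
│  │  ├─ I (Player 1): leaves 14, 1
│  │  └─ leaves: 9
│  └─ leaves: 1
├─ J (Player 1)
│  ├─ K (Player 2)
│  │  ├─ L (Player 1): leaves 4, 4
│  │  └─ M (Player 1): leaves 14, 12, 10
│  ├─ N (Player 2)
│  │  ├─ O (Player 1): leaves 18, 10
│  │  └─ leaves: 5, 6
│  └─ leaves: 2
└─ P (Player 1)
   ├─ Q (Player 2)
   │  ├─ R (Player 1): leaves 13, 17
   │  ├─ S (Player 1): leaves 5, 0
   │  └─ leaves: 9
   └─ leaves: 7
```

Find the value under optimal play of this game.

D (Player 1): max(10, 7) = 10
E (Player 1): max(5, 15, 3) = 15
F (Player 1): max(2, 8) = 8
C (Player 2): min(10, 15, 8) = 8
H (Player 1): max(0, 11) = 11
I (Player 1): max(14, 1) = 14
G (Player 2): min(11, 14, 9) = 9
B (Player 1): max(8, 9, 1) = 9
L (Player 1): max(4, 4) = 4
M (Player 1): max(14, 12, 10) = 14
K (Player 2): min(4, 14) = 4
O (Player 1): max(18, 10) = 18
N (Player 2): min(18, 5, 6) = 5
J (Player 1): max(4, 5, 2) = 5
R (Player 1): max(13, 17) = 17
S (Player 1): max(5, 0) = 5
Q (Player 2): min(17, 5, 9) = 5
P (Player 1): max(5, 7) = 7
Root (Player 2): min(9, 5, 7) = 5

5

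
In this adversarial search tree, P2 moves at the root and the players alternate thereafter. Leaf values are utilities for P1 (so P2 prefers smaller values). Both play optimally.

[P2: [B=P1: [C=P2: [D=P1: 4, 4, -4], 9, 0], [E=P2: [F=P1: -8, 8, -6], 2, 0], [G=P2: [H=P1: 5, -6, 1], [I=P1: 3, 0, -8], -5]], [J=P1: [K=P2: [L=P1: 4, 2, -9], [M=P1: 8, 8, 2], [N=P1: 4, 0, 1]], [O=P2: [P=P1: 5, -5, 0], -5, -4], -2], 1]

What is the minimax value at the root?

0

D (P1): max(4, 4, -4) = 4
C (P2): min(4, 9, 0) = 0
F (P1): max(-8, 8, -6) = 8
E (P2): min(8, 2, 0) = 0
H (P1): max(5, -6, 1) = 5
I (P1): max(3, 0, -8) = 3
G (P2): min(5, 3, -5) = -5
B (P1): max(0, 0, -5) = 0
L (P1): max(4, 2, -9) = 4
M (P1): max(8, 8, 2) = 8
N (P1): max(4, 0, 1) = 4
K (P2): min(4, 8, 4) = 4
P (P1): max(5, -5, 0) = 5
O (P2): min(5, -5, -4) = -5
J (P1): max(4, -5, -2) = 4
Root (P2): min(0, 4, 1) = 0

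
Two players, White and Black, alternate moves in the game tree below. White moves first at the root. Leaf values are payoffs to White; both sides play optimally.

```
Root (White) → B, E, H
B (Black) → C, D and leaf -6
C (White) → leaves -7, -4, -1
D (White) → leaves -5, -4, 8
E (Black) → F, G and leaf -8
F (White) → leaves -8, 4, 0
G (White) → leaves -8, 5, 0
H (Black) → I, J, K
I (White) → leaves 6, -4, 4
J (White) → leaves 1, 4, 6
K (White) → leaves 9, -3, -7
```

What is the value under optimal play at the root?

6

C (White): max(-7, -4, -1) = -1
D (White): max(-5, -4, 8) = 8
B (Black): min(-1, 8, -6) = -6
F (White): max(-8, 4, 0) = 4
G (White): max(-8, 5, 0) = 5
E (Black): min(4, 5, -8) = -8
I (White): max(6, -4, 4) = 6
J (White): max(1, 4, 6) = 6
K (White): max(9, -3, -7) = 9
H (Black): min(6, 6, 9) = 6
Root (White): max(-6, -8, 6) = 6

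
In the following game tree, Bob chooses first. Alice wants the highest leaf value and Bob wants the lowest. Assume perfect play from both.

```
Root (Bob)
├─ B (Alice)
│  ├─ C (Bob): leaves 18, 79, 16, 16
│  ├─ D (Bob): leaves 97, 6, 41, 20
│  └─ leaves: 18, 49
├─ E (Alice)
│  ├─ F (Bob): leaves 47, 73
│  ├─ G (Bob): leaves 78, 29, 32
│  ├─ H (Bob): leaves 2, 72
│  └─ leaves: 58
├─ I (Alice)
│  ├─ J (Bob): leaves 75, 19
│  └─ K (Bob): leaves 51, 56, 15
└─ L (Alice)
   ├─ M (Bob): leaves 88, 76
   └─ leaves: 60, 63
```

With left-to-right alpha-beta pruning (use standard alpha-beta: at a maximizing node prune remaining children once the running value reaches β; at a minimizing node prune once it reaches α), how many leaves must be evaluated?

C [α=-∞,β=+∞]: v=16
D [α=16,β=+∞]: v=6 after child 2 ≤ α → α-cutoff, skip 2
B [α=-∞,β=+∞]: v=49
F [α=-∞,β=49]: v=47
G [α=47,β=49]: v=29 after child 2 ≤ α → α-cutoff, skip 1
H [α=47,β=49]: v=2 after child 1 ≤ α → α-cutoff, skip 1
E [α=-∞,β=49]: v=58
J [α=-∞,β=49]: v=19
K [α=19,β=49]: v=15
I [α=-∞,β=49]: v=19
M [α=-∞,β=19]: v=76
L [α=-∞,β=19]: v=76 after child 1 ≥ β → β-cutoff, skip 2
Root [α=-∞,β=+∞]: v=19
Leaves evaluated: 21 of 27.

21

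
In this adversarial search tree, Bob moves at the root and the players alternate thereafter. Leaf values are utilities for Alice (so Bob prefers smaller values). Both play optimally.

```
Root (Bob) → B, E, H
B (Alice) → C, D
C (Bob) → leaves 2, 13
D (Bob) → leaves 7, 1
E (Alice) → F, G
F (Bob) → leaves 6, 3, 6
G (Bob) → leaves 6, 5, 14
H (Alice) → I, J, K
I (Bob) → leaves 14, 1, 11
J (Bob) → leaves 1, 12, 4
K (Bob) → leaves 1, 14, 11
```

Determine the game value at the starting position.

1

C (Bob): min(2, 13) = 2
D (Bob): min(7, 1) = 1
B (Alice): max(2, 1) = 2
F (Bob): min(6, 3, 6) = 3
G (Bob): min(6, 5, 14) = 5
E (Alice): max(3, 5) = 5
I (Bob): min(14, 1, 11) = 1
J (Bob): min(1, 12, 4) = 1
K (Bob): min(1, 14, 11) = 1
H (Alice): max(1, 1, 1) = 1
Root (Bob): min(2, 5, 1) = 1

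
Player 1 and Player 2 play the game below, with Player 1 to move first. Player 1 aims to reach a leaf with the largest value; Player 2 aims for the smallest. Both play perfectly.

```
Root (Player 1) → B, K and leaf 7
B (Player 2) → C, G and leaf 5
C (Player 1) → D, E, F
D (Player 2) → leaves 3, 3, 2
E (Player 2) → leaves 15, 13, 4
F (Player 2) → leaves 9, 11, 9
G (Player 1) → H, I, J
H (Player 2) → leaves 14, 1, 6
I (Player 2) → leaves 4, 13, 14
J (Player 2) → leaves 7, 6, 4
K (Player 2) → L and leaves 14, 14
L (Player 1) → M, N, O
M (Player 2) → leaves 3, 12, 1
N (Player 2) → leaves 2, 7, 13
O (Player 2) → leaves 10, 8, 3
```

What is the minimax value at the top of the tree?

7

D (Player 2): min(3, 3, 2) = 2
E (Player 2): min(15, 13, 4) = 4
F (Player 2): min(9, 11, 9) = 9
C (Player 1): max(2, 4, 9) = 9
H (Player 2): min(14, 1, 6) = 1
I (Player 2): min(4, 13, 14) = 4
J (Player 2): min(7, 6, 4) = 4
G (Player 1): max(1, 4, 4) = 4
B (Player 2): min(9, 4, 5) = 4
M (Player 2): min(3, 12, 1) = 1
N (Player 2): min(2, 7, 13) = 2
O (Player 2): min(10, 8, 3) = 3
L (Player 1): max(1, 2, 3) = 3
K (Player 2): min(3, 14, 14) = 3
Root (Player 1): max(4, 3, 7) = 7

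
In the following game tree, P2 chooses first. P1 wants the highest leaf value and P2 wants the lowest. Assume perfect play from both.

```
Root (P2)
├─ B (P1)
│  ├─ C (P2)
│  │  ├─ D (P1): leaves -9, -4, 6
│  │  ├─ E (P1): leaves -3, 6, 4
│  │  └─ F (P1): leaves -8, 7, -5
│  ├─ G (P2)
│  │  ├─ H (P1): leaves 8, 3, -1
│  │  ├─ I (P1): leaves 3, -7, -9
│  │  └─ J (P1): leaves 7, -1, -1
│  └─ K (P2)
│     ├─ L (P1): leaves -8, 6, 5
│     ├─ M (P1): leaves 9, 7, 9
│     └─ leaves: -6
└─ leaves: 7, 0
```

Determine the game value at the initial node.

0

D (P1): max(-9, -4, 6) = 6
E (P1): max(-3, 6, 4) = 6
F (P1): max(-8, 7, -5) = 7
C (P2): min(6, 6, 7) = 6
H (P1): max(8, 3, -1) = 8
I (P1): max(3, -7, -9) = 3
J (P1): max(7, -1, -1) = 7
G (P2): min(8, 3, 7) = 3
L (P1): max(-8, 6, 5) = 6
M (P1): max(9, 7, 9) = 9
K (P2): min(6, 9, -6) = -6
B (P1): max(6, 3, -6) = 6
Root (P2): min(6, 7, 0) = 0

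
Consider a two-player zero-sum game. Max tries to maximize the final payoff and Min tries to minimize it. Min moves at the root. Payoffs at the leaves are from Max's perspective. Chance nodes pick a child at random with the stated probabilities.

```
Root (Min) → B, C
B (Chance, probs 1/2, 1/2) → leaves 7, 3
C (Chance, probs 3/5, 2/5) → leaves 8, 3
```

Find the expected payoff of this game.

5

B (Chance): 1/2·7 + 1/2·3 = 5
C (Chance): 3/5·8 + 2/5·3 = 6
Root (Min): min(5, 6) = 5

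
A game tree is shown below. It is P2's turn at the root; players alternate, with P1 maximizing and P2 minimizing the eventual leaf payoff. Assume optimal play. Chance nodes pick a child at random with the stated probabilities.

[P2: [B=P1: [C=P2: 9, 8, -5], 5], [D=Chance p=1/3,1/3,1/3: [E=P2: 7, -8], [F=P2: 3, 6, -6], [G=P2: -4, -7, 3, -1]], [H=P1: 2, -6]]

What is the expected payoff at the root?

C (P2): min(9, 8, -5) = -5
B (P1): max(-5, 5) = 5
E (P2): min(7, -8) = -8
F (P2): min(3, 6, -6) = -6
G (P2): min(-4, -7, 3, -1) = -7
D (Chance): 1/3·-8 + 1/3·-6 + 1/3·-7 = -7
H (P1): max(2, -6) = 2
Root (P2): min(5, -7, 2) = -7

-7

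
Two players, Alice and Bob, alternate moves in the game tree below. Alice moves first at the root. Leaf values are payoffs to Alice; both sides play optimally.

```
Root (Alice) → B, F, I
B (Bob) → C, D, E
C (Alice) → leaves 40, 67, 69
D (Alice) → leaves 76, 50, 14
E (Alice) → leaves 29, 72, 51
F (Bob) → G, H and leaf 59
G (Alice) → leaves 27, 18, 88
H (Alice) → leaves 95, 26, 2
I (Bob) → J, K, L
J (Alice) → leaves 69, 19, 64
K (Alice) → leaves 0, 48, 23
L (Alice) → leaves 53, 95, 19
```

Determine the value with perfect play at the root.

69

C (Alice): max(40, 67, 69) = 69
D (Alice): max(76, 50, 14) = 76
E (Alice): max(29, 72, 51) = 72
B (Bob): min(69, 76, 72) = 69
G (Alice): max(27, 18, 88) = 88
H (Alice): max(95, 26, 2) = 95
F (Bob): min(88, 95, 59) = 59
J (Alice): max(69, 19, 64) = 69
K (Alice): max(0, 48, 23) = 48
L (Alice): max(53, 95, 19) = 95
I (Bob): min(69, 48, 95) = 48
Root (Alice): max(69, 59, 48) = 69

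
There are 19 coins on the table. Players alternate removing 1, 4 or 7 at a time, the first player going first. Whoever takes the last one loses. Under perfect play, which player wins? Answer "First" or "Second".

i:   0  1  2  3  4  5  6  7  8  9 10 11 12 13 14 15 16 17 18 19
     W  L  W  L  W  W  L  W  W  L  W  L  W  W  L  W  W  L  W  L
Position 19 is L, so the second player wins.

Second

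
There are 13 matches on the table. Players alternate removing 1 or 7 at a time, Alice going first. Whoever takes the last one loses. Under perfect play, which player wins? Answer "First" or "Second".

Second

W/L table (W = player to move can force a win):
i:   0  1  2  3  4  5  6  7  8  9 10 11 12 13
     W  L  W  L  W  L  W  L  W  L  W  L  W  L
Position 13 is L, so the second player wins.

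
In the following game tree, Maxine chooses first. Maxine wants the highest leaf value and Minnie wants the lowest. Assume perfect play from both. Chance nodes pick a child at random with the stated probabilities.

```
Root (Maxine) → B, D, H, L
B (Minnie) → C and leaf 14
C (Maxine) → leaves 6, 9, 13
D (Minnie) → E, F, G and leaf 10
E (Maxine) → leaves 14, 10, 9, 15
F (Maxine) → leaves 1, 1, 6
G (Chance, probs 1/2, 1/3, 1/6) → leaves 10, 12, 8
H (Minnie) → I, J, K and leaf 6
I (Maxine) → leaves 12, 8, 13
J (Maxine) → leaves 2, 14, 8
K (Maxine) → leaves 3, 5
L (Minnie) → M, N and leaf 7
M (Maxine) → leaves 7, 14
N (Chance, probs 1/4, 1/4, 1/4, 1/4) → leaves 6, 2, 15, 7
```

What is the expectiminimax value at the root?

C (Maxine): max(6, 9, 13) = 13
B (Minnie): min(13, 14) = 13
E (Maxine): max(14, 10, 9, 15) = 15
F (Maxine): max(1, 1, 6) = 6
G (Chance): 1/2·10 + 1/3·12 + 1/6·8 = 10.33
D (Minnie): min(15, 6, 10.33, 10) = 6
I (Maxine): max(12, 8, 13) = 13
J (Maxine): max(2, 14, 8) = 14
K (Maxine): max(3, 5) = 5
H (Minnie): min(13, 14, 5, 6) = 5
M (Maxine): max(7, 14) = 14
N (Chance): 1/4·6 + 1/4·2 + 1/4·15 + 1/4·7 = 7.5
L (Minnie): min(14, 7.5, 7) = 7
Root (Maxine): max(13, 6, 5, 7) = 13

13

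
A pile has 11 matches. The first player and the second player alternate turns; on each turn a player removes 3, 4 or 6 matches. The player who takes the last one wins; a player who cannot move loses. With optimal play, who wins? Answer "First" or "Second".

i:   0  1  2  3  4  5  6  7  8  9 10 11
     L  L  L  W  W  W  W  W  W  L  L  L
Position 11 is L, so the second player wins.

Second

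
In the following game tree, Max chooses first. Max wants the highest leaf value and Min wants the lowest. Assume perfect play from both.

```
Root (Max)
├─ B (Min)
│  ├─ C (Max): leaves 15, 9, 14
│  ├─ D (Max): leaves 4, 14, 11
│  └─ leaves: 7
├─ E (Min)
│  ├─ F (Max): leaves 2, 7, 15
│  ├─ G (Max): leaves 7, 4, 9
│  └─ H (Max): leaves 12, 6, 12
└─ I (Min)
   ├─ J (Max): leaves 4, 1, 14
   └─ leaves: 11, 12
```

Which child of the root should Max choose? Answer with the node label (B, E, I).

I

C (Max): max(15, 9, 14) = 15
D (Max): max(4, 14, 11) = 14
B (Min): min(15, 14, 7) = 7
F (Max): max(2, 7, 15) = 15
G (Max): max(7, 4, 9) = 9
H (Max): max(12, 6, 12) = 12
E (Min): min(15, 9, 12) = 9
J (Max): max(4, 1, 14) = 14
I (Min): min(14, 11, 12) = 11
Root (Max): max(7, 9, 11) = 11
Max picks the child with the highest value: I (value 11).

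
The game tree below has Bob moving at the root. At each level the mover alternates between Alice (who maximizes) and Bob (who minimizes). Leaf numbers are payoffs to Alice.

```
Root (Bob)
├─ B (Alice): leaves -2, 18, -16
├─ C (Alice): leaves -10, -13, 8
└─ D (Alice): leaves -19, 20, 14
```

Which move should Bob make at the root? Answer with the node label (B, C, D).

B (Alice): max(-2, 18, -16) = 18
C (Alice): max(-10, -13, 8) = 8
D (Alice): max(-19, 20, 14) = 20
Root (Bob): min(18, 8, 20) = 8
Bob picks the child with the lowest value: C (value 8).

C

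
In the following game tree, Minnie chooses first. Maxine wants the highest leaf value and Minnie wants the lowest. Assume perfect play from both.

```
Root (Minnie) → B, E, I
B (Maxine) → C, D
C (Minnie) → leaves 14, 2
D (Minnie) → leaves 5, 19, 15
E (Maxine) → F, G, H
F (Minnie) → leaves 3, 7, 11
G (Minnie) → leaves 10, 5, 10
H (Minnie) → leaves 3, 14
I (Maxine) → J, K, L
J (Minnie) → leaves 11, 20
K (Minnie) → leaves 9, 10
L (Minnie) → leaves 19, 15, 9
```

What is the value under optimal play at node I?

11

J: min(11, 20) = 11
K: min(9, 10) = 9
L: min(19, 15, 9) = 9
I: max(11, 9, 9) = 11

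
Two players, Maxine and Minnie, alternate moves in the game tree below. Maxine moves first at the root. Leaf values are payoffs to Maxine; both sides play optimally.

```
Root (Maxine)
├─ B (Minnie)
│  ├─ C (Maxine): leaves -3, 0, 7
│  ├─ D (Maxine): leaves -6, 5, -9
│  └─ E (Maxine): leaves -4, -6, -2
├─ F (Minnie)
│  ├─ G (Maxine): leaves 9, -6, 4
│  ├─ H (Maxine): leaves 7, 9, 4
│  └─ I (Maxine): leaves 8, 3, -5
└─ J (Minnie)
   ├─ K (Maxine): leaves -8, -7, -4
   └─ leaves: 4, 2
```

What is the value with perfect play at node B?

-2

C: max(-3, 0, 7) = 7
D: max(-6, 5, -9) = 5
E: max(-4, -6, -2) = -2
B: min(7, 5, -2) = -2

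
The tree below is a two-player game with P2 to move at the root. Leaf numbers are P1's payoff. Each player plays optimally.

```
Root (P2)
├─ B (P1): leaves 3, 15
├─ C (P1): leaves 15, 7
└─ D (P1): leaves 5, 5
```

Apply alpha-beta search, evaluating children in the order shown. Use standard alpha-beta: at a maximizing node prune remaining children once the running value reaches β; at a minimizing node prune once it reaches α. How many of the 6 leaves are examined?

B [α=-∞,β=+∞]: v=15
C [α=-∞,β=15]: v=15 after child 1 ≥ β → β-cutoff, skip 1
D [α=-∞,β=15]: v=5
Root [α=-∞,β=+∞]: v=5
Leaves evaluated: 5 of 6.

5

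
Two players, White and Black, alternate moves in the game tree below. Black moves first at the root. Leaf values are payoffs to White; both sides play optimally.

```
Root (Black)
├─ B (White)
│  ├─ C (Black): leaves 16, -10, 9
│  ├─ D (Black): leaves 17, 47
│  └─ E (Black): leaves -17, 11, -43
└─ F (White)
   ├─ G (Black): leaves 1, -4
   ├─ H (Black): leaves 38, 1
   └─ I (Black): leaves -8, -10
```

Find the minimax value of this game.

1

C (Black): min(16, -10, 9) = -10
D (Black): min(17, 47) = 17
E (Black): min(-17, 11, -43) = -43
B (White): max(-10, 17, -43) = 17
G (Black): min(1, -4) = -4
H (Black): min(38, 1) = 1
I (Black): min(-8, -10) = -10
F (White): max(-4, 1, -10) = 1
Root (Black): min(17, 1) = 1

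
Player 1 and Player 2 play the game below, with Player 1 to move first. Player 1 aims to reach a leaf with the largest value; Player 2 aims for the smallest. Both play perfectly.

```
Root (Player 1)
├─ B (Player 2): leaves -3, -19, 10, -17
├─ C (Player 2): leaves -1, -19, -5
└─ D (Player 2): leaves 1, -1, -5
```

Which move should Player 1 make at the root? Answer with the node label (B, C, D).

B (Player 2): min(-3, -19, 10, -17) = -19
C (Player 2): min(-1, -19, -5) = -19
D (Player 2): min(1, -1, -5) = -5
Root (Player 1): max(-19, -19, -5) = -5
Player 1 picks the child with the highest value: D (value -5).

D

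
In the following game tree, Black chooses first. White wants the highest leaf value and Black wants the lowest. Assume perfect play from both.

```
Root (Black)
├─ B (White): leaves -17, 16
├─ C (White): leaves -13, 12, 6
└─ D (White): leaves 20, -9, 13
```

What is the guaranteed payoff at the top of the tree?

12

B (White): max(-17, 16) = 16
C (White): max(-13, 12, 6) = 12
D (White): max(20, -9, 13) = 20
Root (Black): min(16, 12, 20) = 12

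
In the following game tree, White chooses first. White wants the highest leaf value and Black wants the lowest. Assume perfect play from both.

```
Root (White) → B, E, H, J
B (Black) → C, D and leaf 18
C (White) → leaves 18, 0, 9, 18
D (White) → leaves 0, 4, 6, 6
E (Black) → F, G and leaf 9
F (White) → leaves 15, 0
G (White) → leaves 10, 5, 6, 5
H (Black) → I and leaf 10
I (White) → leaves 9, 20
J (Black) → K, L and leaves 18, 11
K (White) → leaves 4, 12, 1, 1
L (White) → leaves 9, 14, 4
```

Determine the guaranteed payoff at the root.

C (White): max(18, 0, 9, 18) = 18
D (White): max(0, 4, 6, 6) = 6
B (Black): min(18, 6, 18) = 6
F (White): max(15, 0) = 15
G (White): max(10, 5, 6, 5) = 10
E (Black): min(15, 10, 9) = 9
I (White): max(9, 20) = 20
H (Black): min(20, 10) = 10
K (White): max(4, 12, 1, 1) = 12
L (White): max(9, 14, 4) = 14
J (Black): min(12, 14, 18, 11) = 11
Root (White): max(6, 9, 10, 11) = 11

11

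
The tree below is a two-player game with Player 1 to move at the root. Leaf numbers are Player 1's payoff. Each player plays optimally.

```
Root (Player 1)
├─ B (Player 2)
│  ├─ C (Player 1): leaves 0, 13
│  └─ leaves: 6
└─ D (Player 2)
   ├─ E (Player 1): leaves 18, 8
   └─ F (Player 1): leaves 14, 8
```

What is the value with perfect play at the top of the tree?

14

C (Player 1): max(0, 13) = 13
B (Player 2): min(13, 6) = 6
E (Player 1): max(18, 8) = 18
F (Player 1): max(14, 8) = 14
D (Player 2): min(18, 14) = 14
Root (Player 1): max(6, 14) = 14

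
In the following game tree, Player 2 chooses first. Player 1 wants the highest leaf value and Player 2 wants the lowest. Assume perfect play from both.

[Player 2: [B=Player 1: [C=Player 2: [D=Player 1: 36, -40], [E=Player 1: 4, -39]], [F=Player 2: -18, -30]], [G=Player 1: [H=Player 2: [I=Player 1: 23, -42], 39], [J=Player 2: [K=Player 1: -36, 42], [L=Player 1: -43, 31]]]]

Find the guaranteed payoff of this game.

D (Player 1): max(36, -40) = 36
E (Player 1): max(4, -39) = 4
C (Player 2): min(36, 4) = 4
F (Player 2): min(-18, -30) = -30
B (Player 1): max(4, -30) = 4
I (Player 1): max(23, -42) = 23
H (Player 2): min(23, 39) = 23
K (Player 1): max(-36, 42) = 42
L (Player 1): max(-43, 31) = 31
J (Player 2): min(42, 31) = 31
G (Player 1): max(23, 31) = 31
Root (Player 2): min(4, 31) = 4

4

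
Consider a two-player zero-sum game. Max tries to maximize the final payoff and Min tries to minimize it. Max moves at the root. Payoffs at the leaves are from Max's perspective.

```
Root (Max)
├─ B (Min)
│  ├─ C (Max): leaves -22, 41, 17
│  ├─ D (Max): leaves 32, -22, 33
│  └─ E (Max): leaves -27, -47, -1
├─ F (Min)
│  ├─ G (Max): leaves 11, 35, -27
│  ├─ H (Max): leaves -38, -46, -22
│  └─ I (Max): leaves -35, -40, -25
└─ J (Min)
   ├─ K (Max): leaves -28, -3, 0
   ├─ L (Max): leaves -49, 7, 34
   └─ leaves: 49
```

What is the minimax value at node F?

-25

G: max(11, 35, -27) = 35
H: max(-38, -46, -22) = -22
I: max(-35, -40, -25) = -25
F: min(35, -22, -25) = -25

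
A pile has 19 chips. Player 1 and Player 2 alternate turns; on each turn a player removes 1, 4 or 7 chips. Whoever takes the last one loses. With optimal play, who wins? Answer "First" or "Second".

Compute winning (W) and losing (L) positions by backward induction:
i:   0  1  2  3  4  5  6  7  8  9 10 11 12 13 14 15 16 17 18 19
     W  L  W  L  W  W  L  W  W  L  W  L  W  W  L  W  W  L  W  L
Position 19 is L, so the second player wins.

Second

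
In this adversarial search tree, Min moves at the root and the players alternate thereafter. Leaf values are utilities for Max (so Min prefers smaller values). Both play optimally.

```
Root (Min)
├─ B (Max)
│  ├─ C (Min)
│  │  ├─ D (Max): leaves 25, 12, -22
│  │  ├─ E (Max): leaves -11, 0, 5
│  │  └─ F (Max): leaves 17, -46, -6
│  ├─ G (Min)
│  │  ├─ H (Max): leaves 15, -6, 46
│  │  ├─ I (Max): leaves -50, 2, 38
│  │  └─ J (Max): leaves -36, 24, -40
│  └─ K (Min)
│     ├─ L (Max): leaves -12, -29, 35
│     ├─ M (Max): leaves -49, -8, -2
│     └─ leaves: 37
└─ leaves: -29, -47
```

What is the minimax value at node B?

D: max(25, 12, -22) = 25
E: max(-11, 0, 5) = 5
F: max(17, -46, -6) = 17
C: min(25, 5, 17) = 5
H: max(15, -6, 46) = 46
I: max(-50, 2, 38) = 38
J: max(-36, 24, -40) = 24
G: min(46, 38, 24) = 24
L: max(-12, -29, 35) = 35
M: max(-49, -8, -2) = -2
K: min(35, -2, 37) = -2
B: max(5, 24, -2) = 24

24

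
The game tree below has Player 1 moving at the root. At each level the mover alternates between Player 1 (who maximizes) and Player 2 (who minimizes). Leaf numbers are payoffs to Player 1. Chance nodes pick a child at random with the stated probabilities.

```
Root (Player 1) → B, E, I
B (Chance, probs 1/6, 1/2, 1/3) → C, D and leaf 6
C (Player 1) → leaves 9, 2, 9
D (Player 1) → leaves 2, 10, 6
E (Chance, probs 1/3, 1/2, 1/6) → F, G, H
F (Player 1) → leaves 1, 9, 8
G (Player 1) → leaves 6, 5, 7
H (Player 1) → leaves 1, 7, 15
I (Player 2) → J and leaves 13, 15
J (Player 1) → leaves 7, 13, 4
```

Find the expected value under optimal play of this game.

13

C (Player 1): max(9, 2, 9) = 9
D (Player 1): max(2, 10, 6) = 10
B (Chance): 1/6·9 + 1/2·10 + 1/3·6 = 8.5
F (Player 1): max(1, 9, 8) = 9
G (Player 1): max(6, 5, 7) = 7
H (Player 1): max(1, 7, 15) = 15
E (Chance): 1/3·9 + 1/2·7 + 1/6·15 = 9
J (Player 1): max(7, 13, 4) = 13
I (Player 2): min(13, 13, 15) = 13
Root (Player 1): max(8.5, 9, 13) = 13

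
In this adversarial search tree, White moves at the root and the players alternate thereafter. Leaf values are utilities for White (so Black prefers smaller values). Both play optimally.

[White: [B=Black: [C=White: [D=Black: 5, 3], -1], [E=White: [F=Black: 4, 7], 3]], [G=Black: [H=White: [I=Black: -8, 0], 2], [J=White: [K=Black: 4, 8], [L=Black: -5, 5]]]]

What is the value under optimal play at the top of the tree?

3

D (Black): min(5, 3) = 3
C (White): max(3, -1) = 3
F (Black): min(4, 7) = 4
E (White): max(4, 3) = 4
B (Black): min(3, 4) = 3
I (Black): min(-8, 0) = -8
H (White): max(-8, 2) = 2
K (Black): min(4, 8) = 4
L (Black): min(-5, 5) = -5
J (White): max(4, -5) = 4
G (Black): min(2, 4) = 2
Root (White): max(3, 2) = 3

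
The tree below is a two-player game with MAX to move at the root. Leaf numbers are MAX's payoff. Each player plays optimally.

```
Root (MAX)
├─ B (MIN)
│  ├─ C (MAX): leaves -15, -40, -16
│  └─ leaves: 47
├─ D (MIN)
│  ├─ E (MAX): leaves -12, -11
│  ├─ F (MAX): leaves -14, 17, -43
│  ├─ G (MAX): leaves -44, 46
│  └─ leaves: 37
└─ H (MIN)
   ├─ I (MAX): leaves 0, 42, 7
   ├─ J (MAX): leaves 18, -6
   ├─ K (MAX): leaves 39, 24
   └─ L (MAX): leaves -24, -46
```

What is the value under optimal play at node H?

-24

I: max(0, 42, 7) = 42
J: max(18, -6) = 18
K: max(39, 24) = 39
L: max(-24, -46) = -24
H: min(42, 18, 39, -24) = -24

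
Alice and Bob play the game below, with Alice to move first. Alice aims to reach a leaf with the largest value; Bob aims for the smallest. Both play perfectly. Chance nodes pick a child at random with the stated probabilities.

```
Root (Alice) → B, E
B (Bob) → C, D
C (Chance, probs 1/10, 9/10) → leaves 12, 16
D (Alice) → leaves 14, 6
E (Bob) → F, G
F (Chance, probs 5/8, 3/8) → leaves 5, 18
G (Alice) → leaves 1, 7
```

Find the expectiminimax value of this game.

14

C (Chance): 1/10·12 + 9/10·16 = 15.6
D (Alice): max(14, 6) = 14
B (Bob): min(15.6, 14) = 14
F (Chance): 5/8·5 + 3/8·18 = 9.88
G (Alice): max(1, 7) = 7
E (Bob): min(9.88, 7) = 7
Root (Alice): max(14, 7) = 14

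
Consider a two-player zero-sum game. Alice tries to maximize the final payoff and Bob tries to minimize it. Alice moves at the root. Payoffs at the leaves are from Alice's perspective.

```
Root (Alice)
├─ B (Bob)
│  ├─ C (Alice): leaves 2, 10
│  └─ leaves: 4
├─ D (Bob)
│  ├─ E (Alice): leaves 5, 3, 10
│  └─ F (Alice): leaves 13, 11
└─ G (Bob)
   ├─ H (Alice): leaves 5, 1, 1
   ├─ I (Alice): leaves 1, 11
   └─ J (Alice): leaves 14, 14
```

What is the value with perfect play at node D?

E: max(5, 3, 10) = 10
F: max(13, 11) = 13
D: min(10, 13) = 10

10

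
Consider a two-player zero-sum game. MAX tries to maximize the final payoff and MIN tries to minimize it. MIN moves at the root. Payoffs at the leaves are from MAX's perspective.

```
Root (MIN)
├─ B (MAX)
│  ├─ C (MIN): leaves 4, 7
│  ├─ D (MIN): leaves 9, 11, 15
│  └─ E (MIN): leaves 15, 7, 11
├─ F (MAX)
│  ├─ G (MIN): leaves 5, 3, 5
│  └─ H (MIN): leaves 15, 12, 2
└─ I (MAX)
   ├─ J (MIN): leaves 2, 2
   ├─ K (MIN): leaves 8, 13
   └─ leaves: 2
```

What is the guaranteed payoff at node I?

8

J: min(2, 2) = 2
K: min(8, 13) = 8
I: max(2, 8, 2) = 8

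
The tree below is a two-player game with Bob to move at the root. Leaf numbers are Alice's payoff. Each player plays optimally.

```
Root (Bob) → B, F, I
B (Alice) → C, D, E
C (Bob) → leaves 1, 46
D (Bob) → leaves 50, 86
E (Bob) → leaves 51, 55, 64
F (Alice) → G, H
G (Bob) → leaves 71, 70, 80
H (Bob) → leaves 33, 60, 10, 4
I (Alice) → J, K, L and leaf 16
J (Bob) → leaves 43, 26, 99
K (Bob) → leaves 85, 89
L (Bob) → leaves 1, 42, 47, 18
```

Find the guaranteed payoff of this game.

C (Bob): min(1, 46) = 1
D (Bob): min(50, 86) = 50
E (Bob): min(51, 55, 64) = 51
B (Alice): max(1, 50, 51) = 51
G (Bob): min(71, 70, 80) = 70
H (Bob): min(33, 60, 10, 4) = 4
F (Alice): max(70, 4) = 70
J (Bob): min(43, 26, 99) = 26
K (Bob): min(85, 89) = 85
L (Bob): min(1, 42, 47, 18) = 1
I (Alice): max(26, 85, 1, 16) = 85
Root (Bob): min(51, 70, 85) = 51

51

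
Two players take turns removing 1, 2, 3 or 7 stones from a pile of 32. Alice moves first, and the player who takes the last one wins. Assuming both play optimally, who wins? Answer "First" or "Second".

Compute winning (W) and losing (L) positions by backward induction:
i:   0  1  2  3  4  5  6  7  8  9 10 11 12 13 14 15 16 17 18 19 20 21 22 23 24 25 26 27 28 29 30 31 32
     L  W  W  W  L  W  W  W  L  W  W  W  L  W  W  W  L  W  W  W  L  W  W  W  L  W  W  W  L  W  W  W  L
Position 32 is L, so the second player wins.

Second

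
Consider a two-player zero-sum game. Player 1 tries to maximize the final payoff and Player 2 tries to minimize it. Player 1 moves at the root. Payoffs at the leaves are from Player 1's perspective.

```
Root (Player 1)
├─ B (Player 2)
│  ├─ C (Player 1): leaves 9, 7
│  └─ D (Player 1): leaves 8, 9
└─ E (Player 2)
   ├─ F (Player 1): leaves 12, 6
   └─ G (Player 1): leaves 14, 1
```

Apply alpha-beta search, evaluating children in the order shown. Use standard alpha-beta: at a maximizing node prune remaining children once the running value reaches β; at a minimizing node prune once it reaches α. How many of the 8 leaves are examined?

C [α=-∞,β=+∞]: v=9
D [α=-∞,β=9]: v=9
B [α=-∞,β=+∞]: v=9
F [α=9,β=+∞]: v=12
G [α=9,β=12]: v=14 after child 1 ≥ β → β-cutoff, skip 1
E [α=9,β=+∞]: v=12
Root [α=-∞,β=+∞]: v=12
Leaves evaluated: 7 of 8.

7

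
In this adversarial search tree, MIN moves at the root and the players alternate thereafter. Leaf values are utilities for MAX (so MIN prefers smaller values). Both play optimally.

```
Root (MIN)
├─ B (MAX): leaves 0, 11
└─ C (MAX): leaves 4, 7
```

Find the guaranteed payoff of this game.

7

B (MAX): max(0, 11) = 11
C (MAX): max(4, 7) = 7
Root (MIN): min(11, 7) = 7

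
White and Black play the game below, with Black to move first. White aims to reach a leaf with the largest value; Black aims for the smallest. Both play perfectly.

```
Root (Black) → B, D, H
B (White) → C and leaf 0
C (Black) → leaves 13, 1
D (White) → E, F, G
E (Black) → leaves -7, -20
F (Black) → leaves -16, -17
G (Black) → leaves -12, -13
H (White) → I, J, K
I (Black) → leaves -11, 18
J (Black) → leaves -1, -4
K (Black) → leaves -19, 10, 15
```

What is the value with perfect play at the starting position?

C (Black): min(13, 1) = 1
B (White): max(1, 0) = 1
E (Black): min(-7, -20) = -20
F (Black): min(-16, -17) = -17
G (Black): min(-12, -13) = -13
D (White): max(-20, -17, -13) = -13
I (Black): min(-11, 18) = -11
J (Black): min(-1, -4) = -4
K (Black): min(-19, 10, 15) = -19
H (White): max(-11, -4, -19) = -4
Root (Black): min(1, -13, -4) = -13

-13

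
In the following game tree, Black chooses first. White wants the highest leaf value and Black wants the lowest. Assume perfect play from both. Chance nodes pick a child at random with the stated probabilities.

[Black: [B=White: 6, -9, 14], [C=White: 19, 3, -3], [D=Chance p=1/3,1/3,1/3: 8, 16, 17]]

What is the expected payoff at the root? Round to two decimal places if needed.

13.67

B (White): max(6, -9, 14) = 14
C (White): max(19, 3, -3) = 19
D (Chance): 1/3·8 + 1/3·16 + 1/3·17 = 13.67
Root (Black): min(14, 19, 13.67) = 13.67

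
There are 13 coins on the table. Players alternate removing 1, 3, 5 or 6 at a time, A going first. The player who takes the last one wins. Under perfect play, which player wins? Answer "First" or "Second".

Second

W/L table (W = player to move can force a win):
i:   0  1  2  3  4  5  6  7  8  9 10 11 12 13
     L  W  L  W  L  W  W  W  W  W  W  L  W  L
Position 13 is L, so the second player wins.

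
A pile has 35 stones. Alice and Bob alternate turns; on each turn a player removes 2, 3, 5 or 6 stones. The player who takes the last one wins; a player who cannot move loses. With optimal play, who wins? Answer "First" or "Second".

First

i:   0  1  2  3  4  5  6  7  8  9 10 11 12 13 14 15 16 17 18 19 20 21 22 23 24 25 26 27 28 29 30 31 32 33 34 35
     L  L  W  W  W  W  W  W  L  L  W  W  W  W  W  W  L  L  W  W  W  W  W  W  L  L  W  W  W  W  W  W  L  L  W  W
Position 35 is W, so the first player wins.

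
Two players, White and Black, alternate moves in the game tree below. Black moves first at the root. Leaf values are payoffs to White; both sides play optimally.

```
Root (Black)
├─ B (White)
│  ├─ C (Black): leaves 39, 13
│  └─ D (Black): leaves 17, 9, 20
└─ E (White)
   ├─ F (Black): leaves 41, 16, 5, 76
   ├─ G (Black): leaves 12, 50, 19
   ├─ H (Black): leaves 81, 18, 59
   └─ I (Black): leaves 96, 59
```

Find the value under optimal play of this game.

C (Black): min(39, 13) = 13
D (Black): min(17, 9, 20) = 9
B (White): max(13, 9) = 13
F (Black): min(41, 16, 5, 76) = 5
G (Black): min(12, 50, 19) = 12
H (Black): min(81, 18, 59) = 18
I (Black): min(96, 59) = 59
E (White): max(5, 12, 18, 59) = 59
Root (Black): min(13, 59) = 13

13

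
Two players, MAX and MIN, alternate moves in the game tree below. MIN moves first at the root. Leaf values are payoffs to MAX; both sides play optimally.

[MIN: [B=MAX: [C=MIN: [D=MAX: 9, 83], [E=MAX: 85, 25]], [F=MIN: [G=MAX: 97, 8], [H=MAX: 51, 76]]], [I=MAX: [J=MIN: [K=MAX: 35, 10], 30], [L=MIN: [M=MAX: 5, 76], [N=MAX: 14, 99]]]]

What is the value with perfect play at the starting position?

76

D (MAX): max(9, 83) = 83
E (MAX): max(85, 25) = 85
C (MIN): min(83, 85) = 83
G (MAX): max(97, 8) = 97
H (MAX): max(51, 76) = 76
F (MIN): min(97, 76) = 76
B (MAX): max(83, 76) = 83
K (MAX): max(35, 10) = 35
J (MIN): min(35, 30) = 30
M (MAX): max(5, 76) = 76
N (MAX): max(14, 99) = 99
L (MIN): min(76, 99) = 76
I (MAX): max(30, 76) = 76
Root (MIN): min(83, 76) = 76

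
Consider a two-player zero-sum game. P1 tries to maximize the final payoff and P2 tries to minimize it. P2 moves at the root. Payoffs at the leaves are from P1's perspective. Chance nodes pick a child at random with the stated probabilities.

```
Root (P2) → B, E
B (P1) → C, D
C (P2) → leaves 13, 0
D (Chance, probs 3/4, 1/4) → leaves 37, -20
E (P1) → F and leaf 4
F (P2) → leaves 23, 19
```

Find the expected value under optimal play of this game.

19

C (P2): min(13, 0) = 0
D (Chance): 3/4·37 + 1/4·-20 = 22.75
B (P1): max(0, 22.75) = 22.75
F (P2): min(23, 19) = 19
E (P1): max(19, 4) = 19
Root (P2): min(22.75, 19) = 19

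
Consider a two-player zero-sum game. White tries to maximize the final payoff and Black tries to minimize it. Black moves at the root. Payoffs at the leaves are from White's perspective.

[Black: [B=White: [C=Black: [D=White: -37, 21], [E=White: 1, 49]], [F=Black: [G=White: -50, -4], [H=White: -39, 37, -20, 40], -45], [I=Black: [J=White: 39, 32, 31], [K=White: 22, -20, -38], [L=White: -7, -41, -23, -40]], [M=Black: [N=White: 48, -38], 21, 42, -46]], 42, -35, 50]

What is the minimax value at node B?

21

D: max(-37, 21) = 21
E: max(1, 49) = 49
C: min(21, 49) = 21
G: max(-50, -4) = -4
H: max(-39, 37, -20, 40) = 40
F: min(-4, 40, -45) = -45
J: max(39, 32, 31) = 39
K: max(22, -20, -38) = 22
L: max(-7, -41, -23, -40) = -7
I: min(39, 22, -7) = -7
N: max(48, -38) = 48
M: min(48, 21, 42, -46) = -46
B: max(21, -45, -7, -46) = 21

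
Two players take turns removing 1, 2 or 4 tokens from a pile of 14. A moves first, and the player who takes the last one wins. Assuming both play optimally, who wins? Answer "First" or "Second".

First

W/L table (W = player to move can force a win):
i:   0  1  2  3  4  5  6  7  8  9 10 11 12 13 14
     L  W  W  L  W  W  L  W  W  L  W  W  L  W  W
Position 14 is W, so the first player wins.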